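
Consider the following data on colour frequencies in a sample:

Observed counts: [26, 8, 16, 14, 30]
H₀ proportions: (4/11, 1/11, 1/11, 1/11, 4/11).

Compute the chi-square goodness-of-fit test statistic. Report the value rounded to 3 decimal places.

test statistic = 12.489

n = 94; E_i = n·p_i = [34.18, 8.55, 8.55, 8.55, 34.18]
χ² = (26−34.18)²/34.18 + (8−8.55)²/8.55 + (16−8.55)²/8.55 + (14−8.55)²/8.55 + (30−34.18)²/34.18 = 12.4894
df = 4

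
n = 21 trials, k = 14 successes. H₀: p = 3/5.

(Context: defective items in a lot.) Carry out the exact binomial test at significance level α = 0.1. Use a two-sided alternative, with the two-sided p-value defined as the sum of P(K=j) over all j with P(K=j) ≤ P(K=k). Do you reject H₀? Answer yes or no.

Exact binomial: n=21, k=14, p₀=3/5=0.6000
P(X=j) = C(n,j)·p₀^j·(1−p₀)^(n−j); p = Σ P(X=j) over j with P(X=j) ≤ P(X=14)
p-value (two-sided) = 0.65810
At α=0.1: p ≥ α → fail to reject H₀

reject H₀: no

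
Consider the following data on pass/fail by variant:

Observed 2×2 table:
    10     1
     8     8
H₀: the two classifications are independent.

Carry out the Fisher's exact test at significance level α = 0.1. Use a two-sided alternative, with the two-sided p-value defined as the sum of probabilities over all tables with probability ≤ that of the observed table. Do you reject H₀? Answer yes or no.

Margins: r₁=11, r₂=16, c₁=18, c₂=9, n=27
p_obs = C(11,10)·C(16,8)/C(27,18); sum pmf over tables with pmf ≤ p_obs
p-value (two-sided) = 0.04167
At α=0.1: p < α → reject H₀

reject H₀: yes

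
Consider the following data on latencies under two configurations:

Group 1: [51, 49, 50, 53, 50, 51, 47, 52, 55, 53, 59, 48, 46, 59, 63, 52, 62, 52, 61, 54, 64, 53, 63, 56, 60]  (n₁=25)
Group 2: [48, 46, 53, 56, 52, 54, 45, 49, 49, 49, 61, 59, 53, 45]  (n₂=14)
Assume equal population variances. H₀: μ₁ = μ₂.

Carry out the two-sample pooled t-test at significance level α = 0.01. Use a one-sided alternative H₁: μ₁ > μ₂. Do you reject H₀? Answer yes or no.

x̄₁=54.520, s₁=5.394, n₁=25
x̄₂=51.357, s₂=4.986, n₂=14
s_p² = [24·5.394² + 13·4.986²]/37 = 27.6069
SE = √(s_p²·(1/25+1/14)) = 1.7539
t = (54.520−51.357)/1.7539 = 1.8033
df = 37
p-value (one-sided, H₁ greater) = 0.03974
At α=0.01: p ≥ α → fail to reject H₀

reject H₀: no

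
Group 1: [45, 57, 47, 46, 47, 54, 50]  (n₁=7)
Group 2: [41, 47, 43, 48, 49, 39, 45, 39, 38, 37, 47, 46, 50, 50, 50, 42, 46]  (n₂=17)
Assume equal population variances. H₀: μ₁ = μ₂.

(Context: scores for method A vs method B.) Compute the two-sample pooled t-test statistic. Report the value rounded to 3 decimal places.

test statistic = 2.434

x̄₁=49.429, s₁=4.504, n₁=7
x̄₂=44.529, s₂=4.474, n₂=17
s_p² = [6·4.504² + 16·4.474²]/22 = 20.0886
SE = √(s_p²·(1/7+1/17)) = 2.0128
t = (49.429−44.529)/2.0128 = 2.4340
df = 22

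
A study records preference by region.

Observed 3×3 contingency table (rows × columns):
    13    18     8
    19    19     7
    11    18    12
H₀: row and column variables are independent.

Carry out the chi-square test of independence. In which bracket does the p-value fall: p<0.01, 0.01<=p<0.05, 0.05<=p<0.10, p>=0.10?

Row totals [39, 45, 41], col totals [43, 55, 27], n=125
χ² = (13−13.42)²/13.42 + (18−17.16)²/17.16 + (8−8.42)²/8.42 + (19−15.48)²/15.48 + (19−19.80)²/19.80 + (7−9.72)²/9.72 + (11−14.10)²/14.10 + (18−18.04)²/18.04 + (12−8.86)²/8.86 = 3.4686
df = 4
p-value (upper-tail) = 0.48266
→ bracket: p>=0.10

p-value bracket: p>=0.10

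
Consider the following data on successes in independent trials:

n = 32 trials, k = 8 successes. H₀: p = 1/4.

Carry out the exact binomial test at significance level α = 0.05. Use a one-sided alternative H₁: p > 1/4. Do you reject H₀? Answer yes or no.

reject H₀: no

Exact binomial: n=32, k=8, p₀=1/4=0.2500
P(X≥8) from Σ C(n,i)·p₀^i·(1−p₀)^(n−i)
p-value (one-sided, H₁ greater) = 0.56753
At α=0.05: p ≥ α → fail to reject H₀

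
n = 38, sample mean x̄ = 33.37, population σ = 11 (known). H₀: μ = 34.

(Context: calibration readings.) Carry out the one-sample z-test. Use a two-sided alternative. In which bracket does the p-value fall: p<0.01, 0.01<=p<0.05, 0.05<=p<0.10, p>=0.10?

SE = σ/√n = 11/√38 = 1.7844
z = (x̄−μ₀)/SE = (33.37−34)/1.7844 = -0.3531
p-value (two-sided) = 0.72405
→ bracket: p>=0.10

p-value bracket: p>=0.10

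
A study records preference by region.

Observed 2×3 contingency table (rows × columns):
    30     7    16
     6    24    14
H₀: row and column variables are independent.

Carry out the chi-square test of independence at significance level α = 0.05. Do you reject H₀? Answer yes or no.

Row totals [53, 44], col totals [36, 31, 30], n=97
χ² = (30−19.67)²/19.67 + (7−16.94)²/16.94 + (16−16.39)²/16.39 + (6−16.33)²/16.33 + (24−14.06)²/14.06 + (14−13.61)²/13.61 = 24.8347
df = 2
p-value (upper-tail) = 0.00000
At α=0.05: p < α → reject H₀

reject H₀: yes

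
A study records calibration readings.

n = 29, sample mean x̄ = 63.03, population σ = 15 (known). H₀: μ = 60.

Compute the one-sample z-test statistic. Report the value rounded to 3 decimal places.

test statistic = 1.088

SE = σ/√n = 15/√29 = 2.7854
z = (x̄−μ₀)/SE = (63.03−60)/2.7854 = 1.0878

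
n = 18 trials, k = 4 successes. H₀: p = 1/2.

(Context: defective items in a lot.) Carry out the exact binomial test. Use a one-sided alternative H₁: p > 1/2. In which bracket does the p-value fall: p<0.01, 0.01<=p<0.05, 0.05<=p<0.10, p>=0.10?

p-value bracket: p>=0.10

Exact binomial: n=18, k=4, p₀=1/2=0.5000
P(X≥4) from Σ C(n,i)·p₀^i·(1−p₀)^(n−i)
p-value (one-sided, H₁ greater) = 0.99623
→ bracket: p>=0.10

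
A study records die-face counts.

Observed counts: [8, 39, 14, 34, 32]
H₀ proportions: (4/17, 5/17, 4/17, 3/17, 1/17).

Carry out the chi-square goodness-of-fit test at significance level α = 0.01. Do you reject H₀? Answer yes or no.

reject H₀: yes

n = 127; E_i = n·p_i = [29.88, 37.35, 29.88, 22.41, 7.47]
χ² = (8−29.88)²/29.88 + (39−37.35)²/37.35 + (14−29.88)²/29.88 + (34−22.41)²/22.41 + (32−7.47)²/7.47 = 111.0714
df = 4
p-value (upper-tail) = 0.00000
At α=0.01: p < α → reject H₀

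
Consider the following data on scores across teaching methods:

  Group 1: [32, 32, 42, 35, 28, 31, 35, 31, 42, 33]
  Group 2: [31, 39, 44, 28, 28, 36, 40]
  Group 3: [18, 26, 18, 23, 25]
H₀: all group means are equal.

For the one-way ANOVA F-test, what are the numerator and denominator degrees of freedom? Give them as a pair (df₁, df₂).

k = 3 groups, N = 22 total
df = (k−1, N−k) = (3−1, 22−3) = (2, 19)

degrees of freedom = [2, 19]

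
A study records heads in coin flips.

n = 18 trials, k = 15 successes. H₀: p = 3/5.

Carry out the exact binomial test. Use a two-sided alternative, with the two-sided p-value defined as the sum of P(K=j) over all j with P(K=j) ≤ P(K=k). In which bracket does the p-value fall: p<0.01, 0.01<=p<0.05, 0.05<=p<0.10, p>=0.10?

p-value bracket: 0.05<=p<0.10

Exact binomial: n=18, k=15, p₀=3/5=0.6000
P(X=j) = C(n,j)·p₀^j·(1−p₀)^(n−j); p = Σ P(X=j) over j with P(X=j) ≤ P(X=15)
p-value (two-sided) = 0.05306
→ bracket: 0.05<=p<0.10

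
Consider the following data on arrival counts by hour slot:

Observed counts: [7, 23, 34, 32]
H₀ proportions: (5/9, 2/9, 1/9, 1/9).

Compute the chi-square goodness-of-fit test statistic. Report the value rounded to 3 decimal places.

n = 96; E_i = n·p_i = [53.33, 21.33, 10.67, 10.67]
χ² = (7−53.33)²/53.33 + (23−21.33)²/21.33 + (34−10.67)²/10.67 + (32−10.67)²/10.67 = 134.0906
df = 3

test statistic = 134.091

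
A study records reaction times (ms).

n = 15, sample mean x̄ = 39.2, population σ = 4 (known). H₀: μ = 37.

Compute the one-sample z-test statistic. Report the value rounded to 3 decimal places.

test statistic = 2.130

SE = σ/√n = 4/√15 = 1.0328
z = (x̄−μ₀)/SE = (39.2−37)/1.0328 = 2.1301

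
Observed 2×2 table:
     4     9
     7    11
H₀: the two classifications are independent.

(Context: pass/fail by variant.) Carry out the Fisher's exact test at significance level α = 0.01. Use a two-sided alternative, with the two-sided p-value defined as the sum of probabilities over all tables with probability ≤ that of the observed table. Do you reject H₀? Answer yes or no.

reject H₀: no

Margins: r₁=13, r₂=18, c₁=11, c₂=20, n=31
p_obs = C(13,4)·C(18,7)/C(31,11); sum pmf over tables with pmf ≤ p_obs
p-value (two-sided) = 0.71783
At α=0.01: p ≥ α → fail to reject H₀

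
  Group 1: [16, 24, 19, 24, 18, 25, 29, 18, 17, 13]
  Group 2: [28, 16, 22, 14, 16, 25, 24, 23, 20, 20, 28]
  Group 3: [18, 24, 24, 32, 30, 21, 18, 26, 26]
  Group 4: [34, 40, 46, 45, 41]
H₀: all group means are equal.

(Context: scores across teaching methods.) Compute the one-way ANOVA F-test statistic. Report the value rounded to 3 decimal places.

test statistic = 23.809

Group means [20.30, 21.45, 24.33, 41.20], grand mean 24.686
SSB = Σnᵢ(x̄ᵢ−x̄)² = 1671.916; SSW = ΣΣ(x−x̄ᵢ)² = 725.627
MSB = 1671.916/3 = 557.3052; MSW = 725.627/31 = 23.4073
F = MSB/MSW = 23.8090
df = (3, 31)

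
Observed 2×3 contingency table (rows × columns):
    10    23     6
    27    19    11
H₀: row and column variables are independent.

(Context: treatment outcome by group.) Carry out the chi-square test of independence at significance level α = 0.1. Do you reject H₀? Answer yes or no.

reject H₀: yes

Row totals [39, 57], col totals [37, 42, 17], n=96
χ² = (10−15.03)²/15.03 + (23−17.06)²/17.06 + (6−6.91)²/6.91 + (27−21.97)²/21.97 + (19−24.94)²/24.94 + (11−10.09)²/10.09 = 6.5164
df = 2
p-value (upper-tail) = 0.03846
At α=0.1: p < α → reject H₀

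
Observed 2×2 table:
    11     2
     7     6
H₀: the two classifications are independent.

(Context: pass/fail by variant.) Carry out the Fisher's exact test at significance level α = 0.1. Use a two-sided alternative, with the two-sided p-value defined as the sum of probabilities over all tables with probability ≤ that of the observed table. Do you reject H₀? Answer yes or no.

reject H₀: no

Margins: r₁=13, r₂=13, c₁=18, c₂=8, n=26
p_obs = C(13,11)·C(13,7)/C(26,18); sum pmf over tables with pmf ≤ p_obs
p-value (two-sided) = 0.20156
At α=0.1: p ≥ α → fail to reject H₀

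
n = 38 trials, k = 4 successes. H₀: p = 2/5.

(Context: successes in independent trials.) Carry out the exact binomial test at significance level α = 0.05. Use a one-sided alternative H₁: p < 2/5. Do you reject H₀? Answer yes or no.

reject H₀: yes

Exact binomial: n=38, k=4, p₀=2/5=0.4000
P(X≤4) from Σ C(n,i)·p₀^i·(1−p₀)^(n−i)
p-value (one-sided, H₁ less) = 0.00006
At α=0.05: p < α → reject H₀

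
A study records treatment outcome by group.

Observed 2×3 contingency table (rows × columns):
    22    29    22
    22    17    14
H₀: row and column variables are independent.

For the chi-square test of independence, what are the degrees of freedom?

degrees of freedom = 2

df = (r−1)(c−1) = (2−1)·(3−1) = 2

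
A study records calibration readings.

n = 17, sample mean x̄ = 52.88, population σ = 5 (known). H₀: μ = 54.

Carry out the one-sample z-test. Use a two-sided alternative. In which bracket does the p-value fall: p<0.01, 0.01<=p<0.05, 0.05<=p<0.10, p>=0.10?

p-value bracket: p>=0.10

SE = σ/√n = 5/√17 = 1.2127
z = (x̄−μ₀)/SE = (52.88−54)/1.2127 = -0.9236
p-value (two-sided) = 0.35571
→ bracket: p>=0.10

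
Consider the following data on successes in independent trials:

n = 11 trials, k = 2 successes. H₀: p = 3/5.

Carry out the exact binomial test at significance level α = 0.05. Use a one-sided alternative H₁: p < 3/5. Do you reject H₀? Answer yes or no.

reject H₀: yes

Exact binomial: n=11, k=2, p₀=3/5=0.6000
P(X≤2) from Σ C(n,i)·p₀^i·(1−p₀)^(n−i)
p-value (one-sided, H₁ less) = 0.00592
At α=0.05: p < α → reject H₀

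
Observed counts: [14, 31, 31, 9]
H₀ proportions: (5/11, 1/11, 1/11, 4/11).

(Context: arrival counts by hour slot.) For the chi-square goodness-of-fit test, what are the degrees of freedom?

degrees of freedom = 3

df = k − 1 = 4 − 1 = 3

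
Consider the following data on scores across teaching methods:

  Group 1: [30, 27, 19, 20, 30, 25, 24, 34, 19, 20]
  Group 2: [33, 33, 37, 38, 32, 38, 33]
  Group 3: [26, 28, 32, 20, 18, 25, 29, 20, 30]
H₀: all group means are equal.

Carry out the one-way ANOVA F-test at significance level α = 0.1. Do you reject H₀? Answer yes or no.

Group means [24.80, 34.86, 25.33], grand mean 27.692
SSB = Σnᵢ(x̄ᵢ−x̄)² = 493.081; SSW = ΣΣ(x−x̄ᵢ)² = 498.457
MSB = 493.081/2 = 246.5407; MSW = 498.457/23 = 21.6720
F = MSB/MSW = 11.3760
df = (2, 23)
p-value (upper-tail) = 0.00037
At α=0.1: p < α → reject H₀

reject H₀: yes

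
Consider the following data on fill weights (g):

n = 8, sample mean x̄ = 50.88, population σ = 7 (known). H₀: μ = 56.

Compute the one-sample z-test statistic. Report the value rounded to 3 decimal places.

SE = σ/√n = 7/√8 = 2.4749
z = (x̄−μ₀)/SE = (50.88−56)/2.4749 = -2.0688

test statistic = -2.069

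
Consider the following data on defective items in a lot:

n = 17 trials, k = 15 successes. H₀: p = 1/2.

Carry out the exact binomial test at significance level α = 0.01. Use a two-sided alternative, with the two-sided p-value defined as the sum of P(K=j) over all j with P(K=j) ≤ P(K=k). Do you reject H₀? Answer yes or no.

reject H₀: yes

Exact binomial: n=17, k=15, p₀=1/2=0.5000
P(X=j) = C(n,j)·p₀^j·(1−p₀)^(n−j); p = Σ P(X=j) over j with P(X=j) ≤ P(X=15)
p-value (two-sided) = 0.00235
At α=0.01: p < α → reject H₀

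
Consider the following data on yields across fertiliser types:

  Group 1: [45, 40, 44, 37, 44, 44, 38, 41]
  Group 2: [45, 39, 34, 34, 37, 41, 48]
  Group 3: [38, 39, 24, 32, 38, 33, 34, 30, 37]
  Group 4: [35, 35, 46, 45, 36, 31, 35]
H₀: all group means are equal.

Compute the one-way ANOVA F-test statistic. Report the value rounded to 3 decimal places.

Group means [41.62, 39.71, 33.89, 37.57], grand mean 38.032
SSB = Σnᵢ(x̄ᵢ−x̄)² = 279.061; SSW = ΣΣ(x−x̄ᵢ)² = 615.907
MSB = 279.061/3 = 93.0203; MSW = 615.907/27 = 22.8114
F = MSB/MSW = 4.0778
df = (3, 27)

test statistic = 4.078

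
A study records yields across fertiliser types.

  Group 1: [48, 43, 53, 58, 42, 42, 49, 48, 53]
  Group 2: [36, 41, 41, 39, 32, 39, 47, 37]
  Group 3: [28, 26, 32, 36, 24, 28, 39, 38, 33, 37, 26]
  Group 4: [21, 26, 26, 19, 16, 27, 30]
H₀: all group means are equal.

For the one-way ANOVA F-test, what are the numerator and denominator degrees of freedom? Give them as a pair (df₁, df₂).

degrees of freedom = [3, 31]

k = 4 groups, N = 35 total
df = (k−1, N−k) = (4−1, 35−4) = (3, 31)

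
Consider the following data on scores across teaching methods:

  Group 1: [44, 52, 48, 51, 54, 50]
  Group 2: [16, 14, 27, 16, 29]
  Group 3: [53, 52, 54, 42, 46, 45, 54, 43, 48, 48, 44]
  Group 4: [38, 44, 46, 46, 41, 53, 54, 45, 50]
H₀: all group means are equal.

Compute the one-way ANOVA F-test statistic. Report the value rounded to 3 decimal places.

Group means [49.83, 20.40, 48.09, 46.33], grand mean 43.452
SSB = Σnᵢ(x̄ᵢ−x̄)² = 3212.735; SSW = ΣΣ(x−x̄ᵢ)² = 682.942
MSB = 3212.735/3 = 1070.9117; MSW = 682.942/27 = 25.2942
F = MSB/MSW = 42.3383
df = (3, 27)

test statistic = 42.338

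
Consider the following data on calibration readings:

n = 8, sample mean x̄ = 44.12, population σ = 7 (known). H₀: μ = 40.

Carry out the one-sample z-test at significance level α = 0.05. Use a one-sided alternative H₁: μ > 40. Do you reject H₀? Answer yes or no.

reject H₀: yes

SE = σ/√n = 7/√8 = 2.4749
z = (x̄−μ₀)/SE = (44.12−40)/2.4749 = 1.6647
p-value (one-sided, H₁ greater) = 0.04798
At α=0.05: p < α → reject H₀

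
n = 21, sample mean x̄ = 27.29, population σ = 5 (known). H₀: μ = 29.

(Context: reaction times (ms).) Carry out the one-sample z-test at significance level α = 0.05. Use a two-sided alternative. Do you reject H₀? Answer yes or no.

SE = σ/√n = 5/√21 = 1.0911
z = (x̄−μ₀)/SE = (27.29−29)/1.0911 = -1.5672
p-value (two-sided) = 0.11706
At α=0.05: p ≥ α → fail to reject H₀

reject H₀: no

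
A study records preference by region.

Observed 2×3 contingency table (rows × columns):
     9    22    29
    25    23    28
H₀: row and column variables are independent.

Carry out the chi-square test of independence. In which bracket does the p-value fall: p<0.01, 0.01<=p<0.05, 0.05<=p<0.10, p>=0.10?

Row totals [60, 76], col totals [34, 45, 57], n=136
χ² = (9−15.00)²/15.00 + (22−19.85)²/19.85 + (29−25.15)²/25.15 + (25−19.00)²/19.00 + (23−25.15)²/25.15 + (28−31.85)²/31.85 = 5.7666
df = 2
p-value (upper-tail) = 0.05595
→ bracket: 0.05<=p<0.10

p-value bracket: 0.05<=p<0.10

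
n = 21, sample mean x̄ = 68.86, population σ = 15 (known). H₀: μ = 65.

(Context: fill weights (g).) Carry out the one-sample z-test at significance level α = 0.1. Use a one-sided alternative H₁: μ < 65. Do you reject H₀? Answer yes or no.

SE = σ/√n = 15/√21 = 3.2733
z = (x̄−μ₀)/SE = (68.86−65)/3.2733 = 1.1792
p-value (one-sided, H₁ less) = 0.88085
At α=0.1: p ≥ α → fail to reject H₀

reject H₀: no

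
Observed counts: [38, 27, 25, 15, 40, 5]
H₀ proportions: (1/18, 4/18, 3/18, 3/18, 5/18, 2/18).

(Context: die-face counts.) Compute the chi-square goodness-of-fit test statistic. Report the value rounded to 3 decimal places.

test statistic = 119.050

n = 150; E_i = n·p_i = [8.33, 33.33, 25.00, 25.00, 41.67, 16.67]
χ² = (38−8.33)²/8.33 + (27−33.33)²/33.33 + (25−25.00)²/25.00 + (15−25.00)²/25.00 + (40−41.67)²/41.67 + (5−16.67)²/16.67 = 119.0500
df = 5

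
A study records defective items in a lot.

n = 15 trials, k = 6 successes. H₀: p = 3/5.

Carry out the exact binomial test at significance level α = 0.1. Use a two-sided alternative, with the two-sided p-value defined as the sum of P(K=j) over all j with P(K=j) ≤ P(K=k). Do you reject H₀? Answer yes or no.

reject H₀: no

Exact binomial: n=15, k=6, p₀=3/5=0.6000
P(X=j) = C(n,j)·p₀^j·(1−p₀)^(n−j); p = Σ P(X=j) over j with P(X=j) ≤ P(X=6)
p-value (two-sided) = 0.12216
At α=0.1: p ≥ α → fail to reject H₀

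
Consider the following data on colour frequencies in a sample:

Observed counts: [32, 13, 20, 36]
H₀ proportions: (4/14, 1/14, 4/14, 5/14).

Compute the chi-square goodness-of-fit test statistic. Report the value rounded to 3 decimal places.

n = 101; E_i = n·p_i = [28.86, 7.21, 28.86, 36.07]
χ² = (32−28.86)²/28.86 + (13−7.21)²/7.21 + (20−28.86)²/28.86 + (36−36.07)²/36.07 = 7.7010
df = 3

test statistic = 7.701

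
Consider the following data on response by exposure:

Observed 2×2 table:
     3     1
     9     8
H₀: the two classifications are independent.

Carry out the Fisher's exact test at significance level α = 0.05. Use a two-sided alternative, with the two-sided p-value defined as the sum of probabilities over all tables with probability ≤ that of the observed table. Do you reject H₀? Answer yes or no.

reject H₀: no

Margins: r₁=4, r₂=17, c₁=12, c₂=9, n=21
p_obs = C(4,3)·C(17,9)/C(21,12); sum pmf over tables with pmf ≤ p_obs
p-value (two-sided) = 0.60301
At α=0.05: p ≥ α → fail to reject H₀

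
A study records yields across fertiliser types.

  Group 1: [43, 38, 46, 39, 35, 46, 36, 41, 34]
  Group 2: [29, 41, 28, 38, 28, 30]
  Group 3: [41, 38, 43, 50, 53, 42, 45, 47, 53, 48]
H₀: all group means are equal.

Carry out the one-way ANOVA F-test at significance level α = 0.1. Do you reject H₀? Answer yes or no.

Group means [39.78, 32.33, 46.00], grand mean 40.480
SSB = Σnᵢ(x̄ᵢ−x̄)² = 707.351; SSW = ΣΣ(x−x̄ᵢ)² = 558.889
MSB = 707.351/2 = 353.6756; MSW = 558.889/22 = 25.4040
F = MSB/MSW = 13.9220
df = (2, 22)
p-value (upper-tail) = 0.00012
At α=0.1: p < α → reject H₀

reject H₀: yes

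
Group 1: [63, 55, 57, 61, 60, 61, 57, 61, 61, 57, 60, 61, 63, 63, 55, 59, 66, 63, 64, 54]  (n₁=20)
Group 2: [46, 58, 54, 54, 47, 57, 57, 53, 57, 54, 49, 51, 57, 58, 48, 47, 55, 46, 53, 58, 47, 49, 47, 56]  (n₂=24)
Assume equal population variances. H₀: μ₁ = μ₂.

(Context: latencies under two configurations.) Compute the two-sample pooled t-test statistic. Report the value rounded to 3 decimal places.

test statistic = 6.376

x̄₁=60.050, s₁=3.300, n₁=20
x̄₂=52.417, s₂=4.422, n₂=24
s_p² = [19·3.300² + 23·4.422²]/42 = 15.6377
SE = √(s_p²·(1/20+1/24)) = 1.1973
t = (60.050−52.417)/1.1973 = 6.3756
df = 42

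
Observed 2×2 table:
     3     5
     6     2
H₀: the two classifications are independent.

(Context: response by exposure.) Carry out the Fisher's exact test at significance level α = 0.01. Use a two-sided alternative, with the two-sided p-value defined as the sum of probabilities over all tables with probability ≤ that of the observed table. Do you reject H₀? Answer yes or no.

Margins: r₁=8, r₂=8, c₁=9, c₂=7, n=16
p_obs = C(8,3)·C(8,6)/C(16,9); sum pmf over tables with pmf ≤ p_obs
p-value (two-sided) = 0.31469
At α=0.01: p ≥ α → fail to reject H₀

reject H₀: no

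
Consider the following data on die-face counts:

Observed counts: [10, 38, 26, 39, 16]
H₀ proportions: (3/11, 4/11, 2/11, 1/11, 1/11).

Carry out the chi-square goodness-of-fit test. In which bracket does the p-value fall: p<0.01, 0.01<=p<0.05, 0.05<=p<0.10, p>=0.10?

n = 129; E_i = n·p_i = [35.18, 46.91, 23.45, 11.73, 11.73]
χ² = (10−35.18)²/35.18 + (38−46.91)²/46.91 + (26−23.45)²/23.45 + (39−11.73)²/11.73 + (16−11.73)²/11.73 = 84.9742
df = 4
p-value (upper-tail) = 0.00000
→ bracket: p<0.01

p-value bracket: p<0.01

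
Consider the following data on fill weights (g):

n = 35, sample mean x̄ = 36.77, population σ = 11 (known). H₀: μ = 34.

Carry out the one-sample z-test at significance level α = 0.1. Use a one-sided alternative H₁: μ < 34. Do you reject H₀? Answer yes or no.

SE = σ/√n = 11/√35 = 1.8593
z = (x̄−μ₀)/SE = (36.77−34)/1.8593 = 1.4898
p-value (one-sided, H₁ less) = 0.93186
At α=0.1: p ≥ α → fail to reject H₀

reject H₀: no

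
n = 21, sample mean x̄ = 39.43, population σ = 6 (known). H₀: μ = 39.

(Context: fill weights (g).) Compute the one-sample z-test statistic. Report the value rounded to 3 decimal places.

SE = σ/√n = 6/√21 = 1.3093
z = (x̄−μ₀)/SE = (39.43−39)/1.3093 = 0.3284

test statistic = 0.328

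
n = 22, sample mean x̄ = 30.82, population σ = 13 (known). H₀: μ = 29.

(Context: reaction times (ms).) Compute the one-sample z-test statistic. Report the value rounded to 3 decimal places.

test statistic = 0.657

SE = σ/√n = 13/√22 = 2.7716
z = (x̄−μ₀)/SE = (30.82−29)/2.7716 = 0.6567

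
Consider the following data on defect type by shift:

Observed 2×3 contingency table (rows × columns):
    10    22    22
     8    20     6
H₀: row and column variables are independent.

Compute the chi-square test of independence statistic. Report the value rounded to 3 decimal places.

Row totals [54, 34], col totals [18, 42, 28], n=88
χ² = (10−11.05)²/11.05 + (22−25.77)²/25.77 + (22−17.18)²/17.18 + (8−6.95)²/6.95 + (20−16.23)²/16.23 + (6−10.82)²/10.82 = 5.1826
df = 2

test statistic = 5.183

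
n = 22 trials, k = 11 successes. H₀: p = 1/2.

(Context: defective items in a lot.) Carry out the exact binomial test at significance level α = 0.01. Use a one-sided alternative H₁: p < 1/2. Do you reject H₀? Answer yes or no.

reject H₀: no

Exact binomial: n=22, k=11, p₀=1/2=0.5000
P(X≤11) from Σ C(n,i)·p₀^i·(1−p₀)^(n−i)
p-value (one-sided, H₁ less) = 0.58409
At α=0.01: p ≥ α → fail to reject H₀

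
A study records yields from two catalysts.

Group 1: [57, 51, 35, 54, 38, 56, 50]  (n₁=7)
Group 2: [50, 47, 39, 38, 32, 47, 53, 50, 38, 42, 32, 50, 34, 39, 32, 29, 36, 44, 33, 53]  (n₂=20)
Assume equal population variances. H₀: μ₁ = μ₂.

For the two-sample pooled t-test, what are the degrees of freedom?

degrees of freedom = 25

df = n₁ + n₂ − 2 = 7 + 20 − 2 = 25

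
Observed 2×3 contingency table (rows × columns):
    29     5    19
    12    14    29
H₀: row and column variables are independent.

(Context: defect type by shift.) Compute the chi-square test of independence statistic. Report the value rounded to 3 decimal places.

Row totals [53, 55], col totals [41, 19, 48], n=108
χ² = (29−20.12)²/20.12 + (5−9.32)²/9.32 + (19−23.56)²/23.56 + (12−20.88)²/20.88 + (14−9.68)²/9.68 + (29−24.44)²/24.44 = 13.3628
df = 2

test statistic = 13.363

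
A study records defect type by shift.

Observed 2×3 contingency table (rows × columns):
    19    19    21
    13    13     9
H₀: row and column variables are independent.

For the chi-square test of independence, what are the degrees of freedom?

df = (r−1)(c−1) = (2−1)·(3−1) = 2

degrees of freedom = 2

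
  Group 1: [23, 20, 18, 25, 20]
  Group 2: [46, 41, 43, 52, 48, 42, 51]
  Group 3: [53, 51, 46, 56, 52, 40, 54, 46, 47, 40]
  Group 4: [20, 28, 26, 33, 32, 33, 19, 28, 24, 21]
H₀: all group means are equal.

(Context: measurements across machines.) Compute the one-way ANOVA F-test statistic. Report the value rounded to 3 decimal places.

Group means [21.20, 46.14, 48.50, 26.40], grand mean 36.812
SSB = Σnᵢ(x̄ᵢ−x̄)² = 4278.318; SSW = ΣΣ(x−x̄ᵢ)² = 684.557
MSB = 4278.318/3 = 1426.1060; MSW = 684.557/28 = 24.4485
F = MSB/MSW = 58.3311
df = (3, 28)

test statistic = 58.331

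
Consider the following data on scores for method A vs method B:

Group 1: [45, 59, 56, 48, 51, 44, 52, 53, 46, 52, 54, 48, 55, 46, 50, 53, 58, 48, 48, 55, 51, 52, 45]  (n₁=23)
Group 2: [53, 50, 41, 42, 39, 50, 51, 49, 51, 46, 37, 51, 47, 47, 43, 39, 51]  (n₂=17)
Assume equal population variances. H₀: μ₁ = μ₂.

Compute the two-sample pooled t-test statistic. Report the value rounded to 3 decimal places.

test statistic = 3.056

x̄₁=50.826, s₁=4.250, n₁=23
x̄₂=46.294, s₂=5.121, n₂=17
s_p² = [22·4.250² + 16·5.121²]/38 = 21.4956
SE = √(s_p²·(1/23+1/17)) = 1.4829
t = (50.826−46.294)/1.4829 = 3.0561
df = 38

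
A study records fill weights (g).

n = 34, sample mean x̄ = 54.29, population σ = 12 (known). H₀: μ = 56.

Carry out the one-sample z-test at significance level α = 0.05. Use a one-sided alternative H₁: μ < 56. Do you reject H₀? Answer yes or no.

reject H₀: no

SE = σ/√n = 12/√34 = 2.0580
z = (x̄−μ₀)/SE = (54.29−56)/2.0580 = -0.8309
p-value (one-sided, H₁ less) = 0.20301
At α=0.05: p ≥ α → fail to reject H₀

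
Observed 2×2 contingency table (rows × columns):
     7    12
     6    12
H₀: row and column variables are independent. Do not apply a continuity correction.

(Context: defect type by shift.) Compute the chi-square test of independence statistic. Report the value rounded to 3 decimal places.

test statistic = 0.050

Row totals [19, 18], col totals [13, 24], n=37
χ² = (7−6.68)²/6.68 + (12−12.32)²/12.32 + (6−6.32)²/6.32 + (12−11.68)²/11.68 = 0.0499
df = 1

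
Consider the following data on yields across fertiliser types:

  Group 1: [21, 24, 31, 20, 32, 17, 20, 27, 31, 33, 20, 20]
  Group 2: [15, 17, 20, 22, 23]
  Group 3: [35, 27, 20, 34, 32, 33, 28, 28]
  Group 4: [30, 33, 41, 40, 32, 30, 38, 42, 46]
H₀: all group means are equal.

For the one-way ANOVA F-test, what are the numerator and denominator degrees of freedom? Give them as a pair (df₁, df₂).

k = 4 groups, N = 34 total
df = (k−1, N−k) = (4−1, 34−4) = (3, 30)

degrees of freedom = [3, 30]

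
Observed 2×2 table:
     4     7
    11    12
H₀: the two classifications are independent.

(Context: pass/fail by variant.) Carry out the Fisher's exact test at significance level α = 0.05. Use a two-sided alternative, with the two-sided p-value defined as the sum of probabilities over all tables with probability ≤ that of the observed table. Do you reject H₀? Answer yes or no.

reject H₀: no

Margins: r₁=11, r₂=23, c₁=15, c₂=19, n=34
p_obs = C(11,4)·C(23,11)/C(34,15); sum pmf over tables with pmf ≤ p_obs
p-value (two-sided) = 0.71521
At α=0.05: p ≥ α → fail to reject H₀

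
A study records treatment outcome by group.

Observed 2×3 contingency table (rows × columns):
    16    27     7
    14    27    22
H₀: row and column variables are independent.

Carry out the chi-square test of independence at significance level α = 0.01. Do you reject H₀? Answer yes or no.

Row totals [50, 63], col totals [30, 54, 29], n=113
χ² = (16−13.27)²/13.27 + (27−23.89)²/23.89 + (7−12.83)²/12.83 + (14−16.73)²/16.73 + (27−30.11)²/30.11 + (22−16.17)²/16.17 = 6.4822
df = 2
p-value (upper-tail) = 0.03912
At α=0.01: p ≥ α → fail to reject H₀

reject H₀: no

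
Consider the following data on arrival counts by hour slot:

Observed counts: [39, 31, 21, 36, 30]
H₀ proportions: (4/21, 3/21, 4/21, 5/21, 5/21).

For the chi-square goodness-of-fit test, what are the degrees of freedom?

degrees of freedom = 4

df = k − 1 = 5 − 1 = 4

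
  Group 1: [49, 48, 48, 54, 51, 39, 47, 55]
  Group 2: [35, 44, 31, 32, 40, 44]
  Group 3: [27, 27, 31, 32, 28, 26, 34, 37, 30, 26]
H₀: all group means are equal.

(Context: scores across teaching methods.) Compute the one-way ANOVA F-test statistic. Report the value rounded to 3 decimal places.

test statistic = 36.648

Group means [48.88, 37.67, 29.80], grand mean 38.125
SSB = Σnᵢ(x̄ᵢ−x̄)² = 1618.817; SSW = ΣΣ(x−x̄ᵢ)² = 463.808
MSB = 1618.817/2 = 809.4083; MSW = 463.808/21 = 22.0861
F = MSB/MSW = 36.6478
df = (2, 21)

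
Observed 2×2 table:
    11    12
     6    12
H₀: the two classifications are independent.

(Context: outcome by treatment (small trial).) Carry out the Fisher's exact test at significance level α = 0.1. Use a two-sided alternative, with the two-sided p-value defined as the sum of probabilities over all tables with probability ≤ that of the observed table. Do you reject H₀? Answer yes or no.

Margins: r₁=23, r₂=18, c₁=17, c₂=24, n=41
p_obs = C(23,11)·C(18,6)/C(41,17); sum pmf over tables with pmf ≤ p_obs
p-value (two-sided) = 0.52391
At α=0.1: p ≥ α → fail to reject H₀

reject H₀: no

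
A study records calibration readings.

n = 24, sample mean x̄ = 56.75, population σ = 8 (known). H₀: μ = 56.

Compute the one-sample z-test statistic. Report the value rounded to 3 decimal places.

SE = σ/√n = 8/√24 = 1.6330
z = (x̄−μ₀)/SE = (56.75−56)/1.6330 = 0.4593

test statistic = 0.459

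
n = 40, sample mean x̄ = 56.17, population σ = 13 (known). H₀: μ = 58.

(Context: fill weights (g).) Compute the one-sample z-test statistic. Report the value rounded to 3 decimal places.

SE = σ/√n = 13/√40 = 2.0555
z = (x̄−μ₀)/SE = (56.17−58)/2.0555 = -0.8903

test statistic = -0.890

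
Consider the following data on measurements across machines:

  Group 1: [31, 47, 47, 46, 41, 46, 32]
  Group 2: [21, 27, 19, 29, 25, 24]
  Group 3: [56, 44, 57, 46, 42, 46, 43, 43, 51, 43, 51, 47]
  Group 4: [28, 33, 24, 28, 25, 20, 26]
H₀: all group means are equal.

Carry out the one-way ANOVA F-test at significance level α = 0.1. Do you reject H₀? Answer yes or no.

reject H₀: yes

Group means [41.43, 24.17, 47.42, 26.29], grand mean 37.125
SSB = Σnᵢ(x̄ᵢ−x̄)² = 3230.607; SSW = ΣΣ(x−x̄ᵢ)² = 762.893
MSB = 3230.607/3 = 1076.8690; MSW = 762.893/28 = 27.2462
F = MSB/MSW = 39.5237
df = (3, 28)
p-value (upper-tail) = 0.00000
At α=0.1: p < α → reject H₀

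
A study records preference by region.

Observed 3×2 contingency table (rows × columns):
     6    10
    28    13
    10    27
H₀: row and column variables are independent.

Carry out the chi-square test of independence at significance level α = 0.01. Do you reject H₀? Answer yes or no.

reject H₀: yes

Row totals [16, 41, 37], col totals [44, 50], n=94
χ² = (6−7.49)²/7.49 + (10−8.51)²/8.51 + (28−19.19)²/19.19 + (13−21.81)²/21.81 + (10−17.32)²/17.32 + (27−19.68)²/19.68 = 13.9726
df = 2
p-value (upper-tail) = 0.00092
At α=0.01: p < α → reject H₀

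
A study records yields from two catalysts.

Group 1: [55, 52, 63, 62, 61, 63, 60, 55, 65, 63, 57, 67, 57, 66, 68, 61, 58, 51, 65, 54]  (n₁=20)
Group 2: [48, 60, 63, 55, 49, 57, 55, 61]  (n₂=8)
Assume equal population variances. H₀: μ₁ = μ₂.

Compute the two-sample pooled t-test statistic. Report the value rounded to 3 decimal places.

test statistic = 1.925

x̄₁=60.150, s₁=5.050, n₁=20
x̄₂=56.000, s₂=5.425, n₂=8
s_p² = [19·5.050² + 7·5.425²]/26 = 26.5596
SE = √(s_p²·(1/20+1/8)) = 2.1559
t = (60.150−56.000)/2.1559 = 1.9249
df = 26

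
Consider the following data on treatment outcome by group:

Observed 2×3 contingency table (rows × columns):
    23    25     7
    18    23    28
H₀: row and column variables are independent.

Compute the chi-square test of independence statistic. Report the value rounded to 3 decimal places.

Row totals [55, 69], col totals [41, 48, 35], n=124
χ² = (23−18.19)²/18.19 + (25−21.29)²/21.29 + (7−15.52)²/15.52 + (18−22.81)²/22.81 + (23−26.71)²/26.71 + (28−19.48)²/19.48 = 11.8637
df = 2

test statistic = 11.864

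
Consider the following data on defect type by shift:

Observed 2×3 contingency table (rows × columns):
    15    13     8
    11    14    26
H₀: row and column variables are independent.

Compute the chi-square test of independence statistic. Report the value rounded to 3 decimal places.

Row totals [36, 51], col totals [26, 27, 34], n=87
χ² = (15−10.76)²/10.76 + (13−11.17)²/11.17 + (8−14.07)²/14.07 + (11−15.24)²/15.24 + (14−15.83)²/15.83 + (26−19.93)²/19.93 = 7.8283
df = 2

test statistic = 7.828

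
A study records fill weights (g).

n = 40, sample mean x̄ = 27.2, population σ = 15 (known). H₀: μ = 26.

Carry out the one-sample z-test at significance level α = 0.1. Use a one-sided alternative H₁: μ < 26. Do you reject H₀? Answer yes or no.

reject H₀: no

SE = σ/√n = 15/√40 = 2.3717
z = (x̄−μ₀)/SE = (27.2−26)/2.3717 = 0.5060
p-value (one-sided, H₁ less) = 0.69356
At α=0.1: p ≥ α → fail to reject H₀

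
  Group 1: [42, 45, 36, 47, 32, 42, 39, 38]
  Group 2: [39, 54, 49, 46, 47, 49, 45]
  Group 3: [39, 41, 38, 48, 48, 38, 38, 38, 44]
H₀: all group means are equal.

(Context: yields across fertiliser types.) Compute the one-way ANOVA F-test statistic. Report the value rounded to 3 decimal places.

test statistic = 4.760

Group means [40.12, 47.00, 41.33], grand mean 42.583
SSB = Σnᵢ(x̄ᵢ−x̄)² = 198.958; SSW = ΣΣ(x−x̄ᵢ)² = 438.875
MSB = 198.958/2 = 99.4792; MSW = 438.875/21 = 20.8988
F = MSB/MSW = 4.7600
df = (2, 21)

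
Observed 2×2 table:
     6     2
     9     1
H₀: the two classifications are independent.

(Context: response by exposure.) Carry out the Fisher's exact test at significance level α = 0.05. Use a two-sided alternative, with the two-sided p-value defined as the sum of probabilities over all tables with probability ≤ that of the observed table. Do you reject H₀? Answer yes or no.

Margins: r₁=8, r₂=10, c₁=15, c₂=3, n=18
p_obs = C(8,6)·C(10,9)/C(18,15); sum pmf over tables with pmf ≤ p_obs
p-value (two-sided) = 0.55882
At α=0.05: p ≥ α → fail to reject H₀

reject H₀: no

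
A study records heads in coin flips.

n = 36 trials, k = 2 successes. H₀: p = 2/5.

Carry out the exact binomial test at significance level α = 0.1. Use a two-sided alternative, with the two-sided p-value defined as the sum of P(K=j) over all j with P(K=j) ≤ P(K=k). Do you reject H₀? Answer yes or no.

reject H₀: yes

Exact binomial: n=36, k=2, p₀=2/5=0.4000
P(X=j) = C(n,j)·p₀^j·(1−p₀)^(n−j); p = Σ P(X=j) over j with P(X=j) ≤ P(X=2)
p-value (two-sided) = 0.00000
At α=0.1: p < α → reject H₀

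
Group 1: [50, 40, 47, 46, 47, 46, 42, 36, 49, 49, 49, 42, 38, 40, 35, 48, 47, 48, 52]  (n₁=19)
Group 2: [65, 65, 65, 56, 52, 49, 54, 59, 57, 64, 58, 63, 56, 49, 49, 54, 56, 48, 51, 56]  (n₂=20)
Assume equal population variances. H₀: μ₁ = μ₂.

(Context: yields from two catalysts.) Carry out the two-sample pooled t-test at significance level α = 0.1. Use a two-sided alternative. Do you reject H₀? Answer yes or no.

reject H₀: yes

x̄₁=44.789, s₁=5.006, n₁=19
x̄₂=56.300, s₂=5.750, n₂=20
s_p² = [18·5.006² + 19·5.750²]/37 = 29.1718
SE = √(s_p²·(1/19+1/20)) = 1.7303
t = (44.789−56.300)/1.7303 = -6.6523
df = 37
p-value (two-sided) = 0.00000
At α=0.1: p < α → reject H₀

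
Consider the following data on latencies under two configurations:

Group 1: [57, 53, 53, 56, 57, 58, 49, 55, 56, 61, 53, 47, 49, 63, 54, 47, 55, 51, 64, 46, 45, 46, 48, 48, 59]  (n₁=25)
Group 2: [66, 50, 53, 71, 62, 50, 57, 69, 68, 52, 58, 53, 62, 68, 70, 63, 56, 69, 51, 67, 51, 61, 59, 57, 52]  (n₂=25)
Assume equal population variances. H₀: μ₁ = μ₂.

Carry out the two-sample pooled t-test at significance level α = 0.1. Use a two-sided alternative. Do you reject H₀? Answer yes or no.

reject H₀: yes

x̄₁=53.200, s₁=5.492, n₁=25
x̄₂=59.800, s₂=7.188, n₂=25
s_p² = [24·5.492² + 24·7.188²]/48 = 40.9167
SE = √(s_p²·(1/25+1/25)) = 1.8092
t = (53.200−59.800)/1.8092 = -3.6479
df = 48
p-value (two-sided) = 0.00065
At α=0.1: p < α → reject H₀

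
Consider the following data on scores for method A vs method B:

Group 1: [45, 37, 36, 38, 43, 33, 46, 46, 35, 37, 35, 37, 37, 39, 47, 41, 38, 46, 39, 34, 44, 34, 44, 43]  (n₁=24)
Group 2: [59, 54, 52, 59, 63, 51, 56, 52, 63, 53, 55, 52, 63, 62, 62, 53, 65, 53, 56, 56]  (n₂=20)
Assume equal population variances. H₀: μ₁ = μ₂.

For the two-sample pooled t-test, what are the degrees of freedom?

degrees of freedom = 42

df = n₁ + n₂ − 2 = 24 + 20 − 2 = 42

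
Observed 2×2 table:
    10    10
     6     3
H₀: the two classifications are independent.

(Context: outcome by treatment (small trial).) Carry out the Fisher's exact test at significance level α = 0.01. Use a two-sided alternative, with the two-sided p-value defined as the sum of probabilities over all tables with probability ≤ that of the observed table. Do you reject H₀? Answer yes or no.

reject H₀: no

Margins: r₁=20, r₂=9, c₁=16, c₂=13, n=29
p_obs = C(20,10)·C(9,6)/C(29,16); sum pmf over tables with pmf ≤ p_obs
p-value (two-sided) = 0.45427
At α=0.01: p ≥ α → fail to reject H₀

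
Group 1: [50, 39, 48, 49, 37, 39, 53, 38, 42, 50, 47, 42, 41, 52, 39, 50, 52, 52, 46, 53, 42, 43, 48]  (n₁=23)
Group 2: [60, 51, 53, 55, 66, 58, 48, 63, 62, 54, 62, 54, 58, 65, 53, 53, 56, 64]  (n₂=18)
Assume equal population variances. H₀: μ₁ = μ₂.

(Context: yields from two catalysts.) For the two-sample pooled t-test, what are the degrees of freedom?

df = n₁ + n₂ − 2 = 23 + 18 − 2 = 39

degrees of freedom = 39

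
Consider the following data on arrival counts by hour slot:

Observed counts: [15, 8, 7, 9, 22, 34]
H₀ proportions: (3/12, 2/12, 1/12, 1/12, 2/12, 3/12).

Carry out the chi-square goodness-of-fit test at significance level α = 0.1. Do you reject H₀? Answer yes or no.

n = 95; E_i = n·p_i = [23.75, 15.83, 7.92, 7.92, 15.83, 23.75]
χ² = (15−23.75)²/23.75 + (8−15.83)²/15.83 + (7−7.92)²/7.92 + (9−7.92)²/7.92 + (22−15.83)²/15.83 + (34−23.75)²/23.75 = 14.1789
df = 5
p-value (upper-tail) = 0.01451
At α=0.1: p < α → reject H₀

reject H₀: yes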